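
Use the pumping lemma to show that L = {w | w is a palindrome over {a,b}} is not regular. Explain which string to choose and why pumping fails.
Language: L = {w | w is a palindrome over {a,b}} (strings that read the same forwards and backwards)
Step 1: Assume for contradiction that L is regular, with pumping length p.
Step 2: Choose s = a^p b a^p. Then s ∈ L (it reads the same forwards and backwards) and |s| ≥ p.
Step 3: Consider any decomposition s = xyz with |xy| ≤ p and |y| > 0. Since |xy| ≤ p and the first p symbols of s are all a's, y = a^k for some k with 1 ≤ k ≤ p.
Step 4: Pumping up (i = 2): xy²z = a^(p+k) b a^p. Its reverse is a^p b a^(p+k) ≠ a^(p+k) b a^p (the single b is no longer in the middle), so xy²z is not a palindrome and xy²z ∉ L.
This contradicts the pumping lemma, so L is not regular.

Final answer: Choose s = a^p b a^p. Since |xy| ≤ p, y = a^k with k ≥ 1. Then xy²z = a^(p+k) b a^p is not a palindrome, so ∉ L.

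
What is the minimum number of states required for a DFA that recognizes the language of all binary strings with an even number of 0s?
Language: binary strings with an even number of 0s
Lower bound (Myhill–Nerode): the prefixes ε, 0 are pairwise distinguishable:
  ε vs 0: suffix ε distinguishes them (ε has zero 0s (accepted), 0 has one 0 (rejected))
So any DFA needs at least 2 states.
Upper bound: a DFA with 2 states exists (one state per class above).
Minimum states: 2

Final answer: 2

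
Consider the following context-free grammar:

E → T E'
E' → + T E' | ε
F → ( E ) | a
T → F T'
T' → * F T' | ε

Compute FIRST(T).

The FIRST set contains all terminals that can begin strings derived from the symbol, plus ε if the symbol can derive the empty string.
FIRST(F): F → ( E ) contributes '(' and F → a contributes 'a', so FIRST(F) = {(, a}. F is not nullable.
FIRST(T): T → F T' begins with F, and F is not nullable, so FIRST(T) = FIRST(F) = {(, a}.

Final answer: {(, a}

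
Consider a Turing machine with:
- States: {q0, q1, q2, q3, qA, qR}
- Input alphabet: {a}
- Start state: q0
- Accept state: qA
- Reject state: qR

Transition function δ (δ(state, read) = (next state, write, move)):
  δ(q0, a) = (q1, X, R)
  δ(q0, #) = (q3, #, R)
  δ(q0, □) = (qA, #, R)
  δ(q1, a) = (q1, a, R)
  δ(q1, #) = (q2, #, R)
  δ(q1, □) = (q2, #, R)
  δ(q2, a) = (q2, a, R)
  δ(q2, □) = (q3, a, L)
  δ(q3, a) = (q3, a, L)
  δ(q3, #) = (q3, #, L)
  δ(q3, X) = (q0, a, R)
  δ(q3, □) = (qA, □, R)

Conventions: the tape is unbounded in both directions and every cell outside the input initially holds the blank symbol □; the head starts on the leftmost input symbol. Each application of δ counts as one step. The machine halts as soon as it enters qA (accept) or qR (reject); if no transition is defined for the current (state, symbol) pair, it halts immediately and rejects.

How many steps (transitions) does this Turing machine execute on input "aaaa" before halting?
Trace (configuration after each step, as tape_left[state]tape_right with head position):
Step 0: [q0]aaaa (head at position 0)
Step 1: X[q1]aaa (head 1)
Step 2: Xa[q1]aa (head 2)
Step 3: Xaa[q1]a (head 3)
Step 4: Xaaa[q1]□ (head 4)
Step 5: Xaaa#[q2]□ (head 5)
Step 6: Xaaa[q3]#a (head 4)
Step 7: Xaa[q3]a#a (head 3)
Step 8: Xa[q3]aa#a (head 2)
Step 9: X[q3]aaa#a (head 1)
Step 10: [q3]Xaaa#a (head 0)
Step 11: a[q0]aaa#a (head 1)
Step 12: aX[q1]aa#a (head 2)
Step 13: aXa[q1]a#a (head 3)
Step 14: aXaa[q1]#a (head 4)
Step 15: aXaa#[q2]a (head 5)
Step 16: aXaa#a[q2]□ (head 6)
Step 17: aXaa#[q3]aa (head 5)
Step 18: aXaa[q3]#aa (head 4)
Step 19: aXa[q3]a#aa (head 3)
Step 20: aX[q3]aa#aa (head 2)
Step 21: a[q3]Xaa#aa (head 1)
Step 22: aa[q0]aa#aa (head 2)
Step 23: aaX[q1]a#aa (head 3)
Step 24: aaXa[q1]#aa (head 4)
Step 25: aaXa#[q2]aa (head 5)
Step 26: aaXa#a[q2]a (head 6)
Step 27: aaXa#aa[q2]□ (head 7)
Step 28: aaXa#a[q3]aa (head 6)
Step 29: aaXa#[q3]aaa (head 5)
Step 30: aaXa[q3]#aaa (head 4)
Step 31: aaX[q3]a#aaa (head 3)
Step 32: aa[q3]Xa#aaa (head 2)
Step 33: aaa[q0]a#aaa (head 3)
Step 34: aaaX[q1]#aaa (head 4)
Step 35: aaaX#[q2]aaa (head 5)
Step 36: aaaX#a[q2]aa (head 6)
Step 37: aaaX#aa[q2]a (head 7)
Step 38: aaaX#aaa[q2]□ (head 8)
Step 39: aaaX#aa[q3]aa (head 7)
Step 40: aaaX#a[q3]aaa (head 6)
Step 41: aaaX#[q3]aaaa (head 5)
Step 42: aaaX[q3]#aaaa (head 4)
Step 43: aaa[q3]X#aaaa (head 3)
Step 44: aaaa[q0]#aaaa (head 4)
Step 45: aaaa#[q3]aaaa (head 5)
Step 46: aaaa[q3]#aaaa (head 4)
Step 47: aaa[q3]a#aaaa (head 3)
Step 48: aa[q3]aa#aaaa (head 2)
Step 49: a[q3]aaa#aaaa (head 1)
Step 50: [q3]aaaa#aaaa (head 0)
Step 51: [q3]□aaaa#aaaa (head -1)
Step 52: □[qA]aaaa#aaaa (head 0)
The machine is in qA, so it halts and accepts.
Number of transitions executed: 52.

Final answer: 52 steps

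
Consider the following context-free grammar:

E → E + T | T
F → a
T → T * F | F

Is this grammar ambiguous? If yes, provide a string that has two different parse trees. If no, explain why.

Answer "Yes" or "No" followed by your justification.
This is the standard stratified expression grammar: '+' is introduced only by the left-recursive rule E → E + T and '*' only by the left-recursive rule T → T * F, with F → a. For any string, the last '+' must be the one produced at the root E (everything after it is a T containing no '+'), and likewise within each T the last '*' is produced at its root. This fixes the parse tree uniquely (left-associative, '*' binding tighter than '+'), so every string has exactly one parse tree.

Final answer: No - the grammar is unambiguous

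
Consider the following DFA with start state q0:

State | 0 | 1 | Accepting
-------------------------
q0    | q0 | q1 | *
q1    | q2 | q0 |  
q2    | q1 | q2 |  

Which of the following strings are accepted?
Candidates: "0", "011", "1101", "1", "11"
"0": q0 → q0; q0 is accepting → accepted
"011": q0 → q0 → q1 → q0; q0 is accepting → accepted
"1101": q0 → q1 → q0 → q0 → q1; q1 is not accepting → rejected
"1": q0 → q1; q1 is not accepting → rejected
"11": q0 → q1 → q0; q0 is accepting → accepted

Final answer: "0", "011", "11"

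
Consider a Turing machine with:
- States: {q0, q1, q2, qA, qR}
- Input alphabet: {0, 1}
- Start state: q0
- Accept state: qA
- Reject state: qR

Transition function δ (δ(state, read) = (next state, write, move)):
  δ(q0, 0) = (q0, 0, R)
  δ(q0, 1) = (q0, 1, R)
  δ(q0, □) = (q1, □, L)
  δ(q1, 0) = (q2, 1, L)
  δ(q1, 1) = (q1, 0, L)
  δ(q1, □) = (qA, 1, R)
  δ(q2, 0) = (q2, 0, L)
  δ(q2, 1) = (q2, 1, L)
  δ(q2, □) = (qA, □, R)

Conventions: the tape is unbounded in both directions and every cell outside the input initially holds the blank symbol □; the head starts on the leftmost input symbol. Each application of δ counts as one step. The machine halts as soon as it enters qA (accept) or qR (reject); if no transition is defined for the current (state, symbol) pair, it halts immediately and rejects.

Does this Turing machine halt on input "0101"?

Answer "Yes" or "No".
Step 0: [q0]0101 (head at position 0)
Step 1: δ(q0, 0) = (q0, 0, R)  ⊢  0[q0]101 (head at position 1)
Step 2: δ(q0, 1) = (q0, 1, R)  ⊢  01[q0]01 (head at position 2)
Step 3: δ(q0, 0) = (q0, 0, R)  ⊢  010[q0]1 (head at position 3)
Step 4: δ(q0, 1) = (q0, 1, R)  ⊢  0101[q0]□ (head at position 4)
Step 5: δ(q0, □) = (q1, □, L)  ⊢  010[q1]1□ (head at position 3)
Step 6: δ(q1, 1) = (q1, 0, L)  ⊢  01[q1]00□ (head at position 2)
Step 7: δ(q1, 0) = (q2, 1, L)  ⊢  0[q2]110□ (head at position 1)
Step 8: δ(q2, 1) = (q2, 1, L)  ⊢  [q2]0110□ (head at position 0)
Step 9: δ(q2, 0) = (q2, 0, L)  ⊢  [q2]□0110□ (head at position -1)
Step 10: δ(q2, □) = (qA, □, R)  ⊢  □[qA]0110□ (head at position 0)
The machine is in qA, so it halts and accepts.
It halts after 10 steps.

Final answer: Yes - halts after 10 steps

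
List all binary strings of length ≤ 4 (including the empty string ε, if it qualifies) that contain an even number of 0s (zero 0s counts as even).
Checking every binary string of length 0 to 4:
  Length 0: accepted: ε | rejected: (none)
  Length 1: accepted: 1 | rejected: 0
  Length 2: accepted: 00, 11 | rejected: 01, 10
  Length 3: accepted: 001, 010, 100, 111 | rejected: 000, 011, 101, 110
  Length 4: accepted: 0000, 0011, 0101, 0110, 1001, 1010, 1100, 1111 | rejected: 0001, 0010, 0100, 0111, 1000, 1011, 1101, 1110
Total: 16 string(s).

Final answer: ε, 1, 00, 11, 001, 010, 100, 111, 0000, 0011, 0101, 0110, 1001, 1010, 1100, 1111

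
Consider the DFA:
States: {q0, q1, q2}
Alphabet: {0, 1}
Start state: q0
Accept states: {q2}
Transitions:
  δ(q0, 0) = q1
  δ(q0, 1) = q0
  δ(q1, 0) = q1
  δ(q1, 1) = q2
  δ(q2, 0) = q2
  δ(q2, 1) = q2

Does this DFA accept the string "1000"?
Processing string "1000":
  q0 --1--> q0
  q0 --0--> q1
  q1 --0--> q1
  q1 --0--> q1
Final state: q1
Accept states: {q2}
q1 is not an accept state, so the string is rejected.

Final answer: No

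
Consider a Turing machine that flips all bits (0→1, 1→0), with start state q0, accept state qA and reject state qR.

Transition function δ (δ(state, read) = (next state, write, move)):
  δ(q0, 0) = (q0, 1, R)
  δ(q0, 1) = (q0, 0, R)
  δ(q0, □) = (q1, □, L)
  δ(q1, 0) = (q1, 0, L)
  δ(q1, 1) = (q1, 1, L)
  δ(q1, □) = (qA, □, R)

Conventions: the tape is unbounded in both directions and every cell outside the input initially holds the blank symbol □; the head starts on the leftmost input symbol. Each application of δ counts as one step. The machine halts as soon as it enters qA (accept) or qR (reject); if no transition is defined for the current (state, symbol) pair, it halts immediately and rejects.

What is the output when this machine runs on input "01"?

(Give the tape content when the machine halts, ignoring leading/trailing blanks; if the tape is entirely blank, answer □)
Step 0: [q0]01 (head at position 0)
Step 1: δ(q0, 0) = (q0, 1, R)  ⊢  1[q0]1 (head at position 1)
Step 2: δ(q0, 1) = (q0, 0, R)  ⊢  10[q0]□ (head at position 2)
Step 3: δ(q0, □) = (q1, □, L)  ⊢  1[q1]0□ (head at position 1)
Step 4: δ(q1, 0) = (q1, 0, L)  ⊢  [q1]10□ (head at position 0)
Step 5: δ(q1, 1) = (q1, 1, L)  ⊢  [q1]□10□ (head at position -1)
Step 6: δ(q1, □) = (qA, □, R)  ⊢  □[qA]10□ (head at position 0)
The machine is in qA, so it halts and accepts.
Tape content when halted (ignoring surrounding blanks): 10

Final answer: Output: 10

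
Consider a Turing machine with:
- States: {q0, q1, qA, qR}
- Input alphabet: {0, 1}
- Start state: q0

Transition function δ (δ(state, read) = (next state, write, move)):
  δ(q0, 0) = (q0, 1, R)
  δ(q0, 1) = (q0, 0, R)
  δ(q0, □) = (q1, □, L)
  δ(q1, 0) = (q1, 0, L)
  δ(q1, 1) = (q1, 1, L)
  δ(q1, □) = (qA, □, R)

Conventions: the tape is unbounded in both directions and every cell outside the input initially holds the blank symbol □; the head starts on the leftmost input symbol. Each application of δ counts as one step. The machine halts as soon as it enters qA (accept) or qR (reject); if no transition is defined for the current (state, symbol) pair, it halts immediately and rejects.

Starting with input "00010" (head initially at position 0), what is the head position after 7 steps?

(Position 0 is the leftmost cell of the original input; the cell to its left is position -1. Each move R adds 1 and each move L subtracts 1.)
Step 0: [q0]00010 (head at position 0)
Step 1: δ(q0, 0) = (q0, 1, R)  ⊢  1[q0]0010 (head at position 1)
Step 2: δ(q0, 0) = (q0, 1, R)  ⊢  11[q0]010 (head at position 2)
Step 3: δ(q0, 0) = (q0, 1, R)  ⊢  111[q0]10 (head at position 3)
Step 4: δ(q0, 1) = (q0, 0, R)  ⊢  1110[q0]0 (head at position 4)
Step 5: δ(q0, 0) = (q0, 1, R)  ⊢  11101[q0]□ (head at position 5)
Step 6: δ(q0, □) = (q1, □, L)  ⊢  1110[q1]1□ (head at position 4)
Step 7: δ(q1, 1) = (q1, 1, L)  ⊢  111[q1]01□ (head at position 3)
Head position after 7 steps: 3

Final answer: Position 3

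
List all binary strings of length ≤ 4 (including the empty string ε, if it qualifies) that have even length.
Checking every binary string of length 0 to 4:
  Length 0: accepted: ε | rejected: (none)
  Length 1: accepted: (none) | rejected: 0, 1
  Length 2: accepted: 00, 01, 10, 11 | rejected: (none)
  Length 3: accepted: (none) | rejected: 000, 001, 010, 011, 100, 101, 110, 111
  Length 4: accepted: 0000, 0001, 0010, 0011, 0100, 0101, 0110, 0111, 1000, 1001, 1010, 1011, 1100, 1101, 1110, 1111 | rejected: (none)
Total: 21 string(s).

Final answer: ε, 00, 01, 10, 11, 0000, 0001, 0010, 0011, 0100, 0101, 0110, 0111, 1000, 1001, 1010, 1011, 1100, 1101, 1110, 1111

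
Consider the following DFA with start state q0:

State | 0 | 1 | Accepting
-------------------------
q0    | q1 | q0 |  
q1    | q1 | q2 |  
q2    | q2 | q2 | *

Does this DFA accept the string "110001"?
Start in q0.
Read '1': q0 → q0
Read '1': q0 → q0
Read '0': q0 → q1
Read '0': q1 → q1
Read '0': q1 → q1
Read '1': q1 → q2
Final state q2 is accepting, so the string is accepted.

Final answer: Yes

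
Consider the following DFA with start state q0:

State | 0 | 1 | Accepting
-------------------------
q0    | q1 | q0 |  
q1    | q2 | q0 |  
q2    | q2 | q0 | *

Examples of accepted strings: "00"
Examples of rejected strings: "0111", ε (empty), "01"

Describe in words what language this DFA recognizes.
binary strings ending with '00'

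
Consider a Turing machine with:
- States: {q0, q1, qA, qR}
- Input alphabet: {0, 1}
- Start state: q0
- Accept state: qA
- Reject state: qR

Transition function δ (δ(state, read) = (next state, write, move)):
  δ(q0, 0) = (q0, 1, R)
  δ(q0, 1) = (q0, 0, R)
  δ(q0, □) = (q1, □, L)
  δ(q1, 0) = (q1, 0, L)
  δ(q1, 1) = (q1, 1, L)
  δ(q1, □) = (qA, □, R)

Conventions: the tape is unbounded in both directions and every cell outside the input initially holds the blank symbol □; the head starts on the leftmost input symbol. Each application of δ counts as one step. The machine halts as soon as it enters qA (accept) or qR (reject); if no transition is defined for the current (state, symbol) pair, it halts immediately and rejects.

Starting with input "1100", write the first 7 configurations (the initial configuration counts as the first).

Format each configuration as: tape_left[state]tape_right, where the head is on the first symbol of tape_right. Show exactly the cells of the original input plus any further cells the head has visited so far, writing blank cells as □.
Step 0: [q0]1100 (head at position 0)
Step 1: δ(q0, 1) = (q0, 0, R)  ⊢  0[q0]100 (head at position 1)
Step 2: δ(q0, 1) = (q0, 0, R)  ⊢  00[q0]00 (head at position 2)
Step 3: δ(q0, 0) = (q0, 1, R)  ⊢  001[q0]0 (head at position 3)
Step 4: δ(q0, 0) = (q0, 1, R)  ⊢  0011[q0]□ (head at position 4)
Step 5: δ(q0, □) = (q1, □, L)  ⊢  001[q1]1□ (head at position 3)
Step 6: δ(q1, 1) = (q1, 1, L)  ⊢  00[q1]11□ (head at position 2)

Final answer: [q0]1100 ⊢ 0[q0]100 ⊢ 00[q0]00 ⊢ 001[q0]0 ⊢ 0011[q0]□ ⊢ 001[q1]1□ ⊢ 00[q1]11□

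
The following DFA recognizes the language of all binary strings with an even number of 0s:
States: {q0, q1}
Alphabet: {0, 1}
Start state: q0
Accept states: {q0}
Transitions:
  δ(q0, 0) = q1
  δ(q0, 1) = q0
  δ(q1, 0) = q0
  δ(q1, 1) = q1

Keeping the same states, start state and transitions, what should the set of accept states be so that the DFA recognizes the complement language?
The DFA is complete (every state has a transition on every symbol), so the complement
is recognized by the same DFA with accepting and non-accepting states swapped.
Original accept states: {q0}
Complement accept states = All states - Original accept states
= {q0, q1} - {q0}
= {q1}
Complement language: strings with an ODD number of 0s

Final answer: {q1}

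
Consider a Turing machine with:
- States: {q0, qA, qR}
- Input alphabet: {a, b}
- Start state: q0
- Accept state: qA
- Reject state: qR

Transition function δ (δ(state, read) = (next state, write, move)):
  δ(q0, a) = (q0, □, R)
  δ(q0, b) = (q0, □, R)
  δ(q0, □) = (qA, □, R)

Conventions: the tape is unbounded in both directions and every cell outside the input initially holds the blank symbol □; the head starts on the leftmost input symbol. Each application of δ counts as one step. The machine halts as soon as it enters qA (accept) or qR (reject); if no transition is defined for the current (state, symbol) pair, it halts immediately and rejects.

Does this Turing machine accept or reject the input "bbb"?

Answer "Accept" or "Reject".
Step 0: [q0]bbb (head at position 0)
Step 1: δ(q0, b) = (q0, □, R)  ⊢  □[q0]bb (head at position 1)
Step 2: δ(q0, b) = (q0, □, R)  ⊢  □□[q0]b (head at position 2)
Step 3: δ(q0, b) = (q0, □, R)  ⊢  □□□[q0]□ (head at position 3)
Step 4: δ(q0, □) = (qA, □, R)  ⊢  □□□□[qA]□ (head at position 4)
The machine is in qA, so it halts and accepts.

Final answer: Accept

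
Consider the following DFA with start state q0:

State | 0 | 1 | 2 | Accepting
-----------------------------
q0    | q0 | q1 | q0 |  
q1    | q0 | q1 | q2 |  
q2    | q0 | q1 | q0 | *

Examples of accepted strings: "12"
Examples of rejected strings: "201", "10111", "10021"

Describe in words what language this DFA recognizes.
strings over {0,1,2} ending with '12'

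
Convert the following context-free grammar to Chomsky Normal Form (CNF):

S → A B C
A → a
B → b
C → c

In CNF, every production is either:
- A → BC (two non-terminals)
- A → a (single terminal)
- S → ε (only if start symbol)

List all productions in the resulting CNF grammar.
The grammar has no ε-productions or unit productions to eliminate.
A → a is already in CNF (single terminal) – keep it.
B → b is already in CNF (single terminal) – keep it.
C → c is already in CNF (single terminal) – keep it.
S → A B C has 3 symbols on the right: break it into binary productions S → A X0, X0 → B C.
Resulting CNF grammar (5 productions): A → a; B → b; C → c; S → A X0; X0 → B C

Final answer: A → a; B → b; C → c; S → A X0; X0 → B C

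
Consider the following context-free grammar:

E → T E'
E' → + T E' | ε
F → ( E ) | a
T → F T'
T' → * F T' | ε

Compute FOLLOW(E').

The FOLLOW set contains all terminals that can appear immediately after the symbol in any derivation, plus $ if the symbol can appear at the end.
Useful FIRST sets: FIRST(E') = {+, ε}, FIRST(T') = {*, ε} (both E' and T' are nullable).
FOLLOW(E): E is the start symbol → $; E appears in F → ( E ) followed by ')' → FOLLOW(E) = {), $}.
FOLLOW(E'): E' appears at the right end of E → T E' and of E' → + T E', so FOLLOW(E') ⊇ FOLLOW(E) (the second occurrence adds nothing new). FOLLOW(E') = {), $}.

Final answer: {$, )}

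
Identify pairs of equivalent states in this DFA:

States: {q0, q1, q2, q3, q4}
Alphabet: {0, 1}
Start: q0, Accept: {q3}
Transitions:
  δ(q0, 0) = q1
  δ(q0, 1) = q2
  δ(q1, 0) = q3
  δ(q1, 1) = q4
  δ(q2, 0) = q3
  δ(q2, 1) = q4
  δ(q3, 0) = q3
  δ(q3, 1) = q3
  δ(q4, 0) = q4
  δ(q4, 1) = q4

Using the table-filling algorithm:
Round 0 – mark pairs where exactly one state is accepting: (q0,q3), (q1,q3), (q2,q3), (q3,q4)
Round 1 – newly marked: (q0,q1) [on 0: q1 vs q3, already marked]; (q0,q2) [on 0: q1 vs q3, already marked]; (q1,q4) [on 0: q3 vs q4, already marked]; (q2,q4) [on 0: q3 vs q4, already marked]
Round 2 – newly marked: (q0,q4) [on 0: q1 vs q4, already marked]
No further pairs can be marked.
(q1, q2) unmarked: δ(q1,0)=q3, δ(q2,0)=q3; δ(q1,1)=q4, δ(q2,1)=q4 → equivalent
Equivalent pairs: (q1, q2)

Final answer: Equivalent pairs: (q1, q2)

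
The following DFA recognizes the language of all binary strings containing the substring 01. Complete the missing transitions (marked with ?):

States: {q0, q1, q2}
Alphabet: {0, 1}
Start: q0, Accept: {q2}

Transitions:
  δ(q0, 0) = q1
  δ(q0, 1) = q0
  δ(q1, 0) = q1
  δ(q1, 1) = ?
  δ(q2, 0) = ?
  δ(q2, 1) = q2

What each state remembers (consistent with the given transitions and accept states):
  q0: 01 not seen yet and the last symbol was not 0
  q1: 01 not seen yet and the last symbol was 0
  q2: the substring 01 has already been seen
Filling in the missing entries:
  δ(q1, 1): in q1 (01 not seen yet and the last symbol was 0), after reading 1 we have: the substring 01 has already been seen → q2
  δ(q2, 0): in q2 (the substring 01 has already been seen), after reading 0 we have: the substring 01 has already been seen → q2

Final answer: δ(q1, 1) = q2; δ(q2, 0) = q2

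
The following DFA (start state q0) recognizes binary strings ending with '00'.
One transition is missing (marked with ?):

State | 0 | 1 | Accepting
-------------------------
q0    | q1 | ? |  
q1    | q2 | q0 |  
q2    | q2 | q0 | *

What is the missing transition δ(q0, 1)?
q0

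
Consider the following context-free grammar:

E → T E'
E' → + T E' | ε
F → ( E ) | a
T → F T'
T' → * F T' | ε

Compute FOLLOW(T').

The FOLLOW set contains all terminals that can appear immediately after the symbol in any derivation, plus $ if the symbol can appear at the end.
Useful FIRST sets: FIRST(E') = {+, ε}, FIRST(T') = {*, ε} (both E' and T' are nullable).
FOLLOW(E): E is the start symbol → $; E appears in F → ( E ) followed by ')' → FOLLOW(E) = {), $}.
FOLLOW(E'): E' appears at the right end of E → T E' and of E' → + T E', so FOLLOW(E') ⊇ FOLLOW(E) (the second occurrence adds nothing new). FOLLOW(E') = {), $}.
FOLLOW(T): in E → T E' and E' → + T E', T is followed by E': add FIRST(E') minus ε = {+}; since E' is nullable, also add FOLLOW(E) and FOLLOW(E') = {), $}. FOLLOW(T) = {+, ), $}.
FOLLOW(T'): T' appears at the right end of T → F T' and of T' → * F T', so FOLLOW(T') = FOLLOW(T) = {+, ), $}.

Final answer: {$, ), +}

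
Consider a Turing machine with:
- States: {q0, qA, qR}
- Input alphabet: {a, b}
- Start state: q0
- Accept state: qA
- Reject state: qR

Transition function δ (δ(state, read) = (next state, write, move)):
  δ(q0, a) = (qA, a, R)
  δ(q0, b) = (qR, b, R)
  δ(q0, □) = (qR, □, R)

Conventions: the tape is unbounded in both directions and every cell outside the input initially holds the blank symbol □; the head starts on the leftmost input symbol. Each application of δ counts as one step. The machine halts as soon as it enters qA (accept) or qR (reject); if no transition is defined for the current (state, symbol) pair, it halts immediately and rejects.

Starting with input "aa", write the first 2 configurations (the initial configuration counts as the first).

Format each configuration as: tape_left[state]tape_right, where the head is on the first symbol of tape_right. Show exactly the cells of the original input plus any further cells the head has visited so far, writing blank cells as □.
Step 0: [q0]aa (head at position 0)
Step 1: δ(q0, a) = (qA, a, R)  ⊢  a[qA]a (head at position 1)

Final answer: [q0]aa ⊢ a[qA]a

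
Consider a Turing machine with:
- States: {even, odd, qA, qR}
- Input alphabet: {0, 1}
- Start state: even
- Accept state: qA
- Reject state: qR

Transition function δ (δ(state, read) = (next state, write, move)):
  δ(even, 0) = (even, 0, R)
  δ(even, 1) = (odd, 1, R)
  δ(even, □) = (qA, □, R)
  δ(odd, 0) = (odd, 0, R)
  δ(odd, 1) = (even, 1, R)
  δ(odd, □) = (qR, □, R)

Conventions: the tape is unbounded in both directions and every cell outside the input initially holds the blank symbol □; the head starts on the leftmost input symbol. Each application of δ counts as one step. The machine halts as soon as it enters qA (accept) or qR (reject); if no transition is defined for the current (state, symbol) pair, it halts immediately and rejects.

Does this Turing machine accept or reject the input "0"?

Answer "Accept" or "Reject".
Step 0: [even]0 (head at position 0)
Step 1: δ(even, 0) = (even, 0, R)  ⊢  0[even]□ (head at position 1)
Step 2: δ(even, □) = (qA, □, R)  ⊢  0□[qA]□ (head at position 2)
The machine is in qA, so it halts and accepts.

Final answer: Accept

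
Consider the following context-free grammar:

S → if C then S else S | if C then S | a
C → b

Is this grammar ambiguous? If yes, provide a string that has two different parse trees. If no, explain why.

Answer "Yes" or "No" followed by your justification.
The 'dangling else' can attach to either if. Two leftmost derivations of  if b then if b then a else a:
  (1) S ⇒ if C then S else S ⇒ if b then S else S ⇒ if b then if C then S else S ⇒ if b then if b then S else S ⇒ if b then if b then a else S ⇒ if b then if b then a else a   (else belongs to the outer if)
  (2) S ⇒ if C then S ⇒ if b then S ⇒ if b then if C then S else S ⇒ if b then if b then S else S ⇒ if b then if b then a else S ⇒ if b then if b then a else a   (else belongs to the inner if)
Two distinct parse trees for the same string, so the grammar is ambiguous.

Final answer: Yes - the string 'if b then if b then a else a' has two distinct leftmost derivations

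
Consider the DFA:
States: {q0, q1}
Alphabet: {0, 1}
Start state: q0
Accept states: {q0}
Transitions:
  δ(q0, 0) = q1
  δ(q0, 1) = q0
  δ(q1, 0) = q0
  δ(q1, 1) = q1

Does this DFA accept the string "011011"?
Processing string "011011":
  q0 --0--> q1
  q1 --1--> q1
  q1 --1--> q1
  q1 --0--> q0
  q0 --1--> q0
  q0 --1--> q0
Final state: q0
Accept states: {q0}
q0 is an accept state, so the string is accepted.

Final answer: Yes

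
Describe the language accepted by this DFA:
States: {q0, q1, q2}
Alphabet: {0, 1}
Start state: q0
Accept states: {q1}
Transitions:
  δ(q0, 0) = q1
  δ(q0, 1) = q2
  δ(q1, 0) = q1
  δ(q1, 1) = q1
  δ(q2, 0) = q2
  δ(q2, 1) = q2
Analyzing the DFA structure:
Start state: q0
Accept states: {q1}
Interpreting what each state remembers (checking against the transitions):
  q0: nothing has been read yet
  q1: the first symbol was 0
  q2: the first symbol was 1 (trap state)
  δ(q0, 0): in q0 (nothing has been read yet), after reading 0 we have: the first symbol was 0 → q1
  δ(q0, 1): in q0 (nothing has been read yet), after reading 1 we have: the first symbol was 1 (trap state) → q2
  δ(q1, 0): in q1 (the first symbol was 0), after reading 0 we have: the first symbol was 0 → q1
  δ(q1, 1): in q1 (the first symbol was 0), after reading 1 we have: the first symbol was 0 → q1
  δ(q2, 0): in q2 (the first symbol was 1 (trap state)), after reading 0 we have: the first symbol was 1 (trap state) → q2
  δ(q2, 1): in q2 (the first symbol was 1 (trap state)), after reading 1 we have: the first symbol was 1 (trap state) → q2
A string is accepted iff it ends in {q1}, i.e. the first symbol was 0.
Language: All binary strings starting with 0

Final answer: All binary strings starting with 0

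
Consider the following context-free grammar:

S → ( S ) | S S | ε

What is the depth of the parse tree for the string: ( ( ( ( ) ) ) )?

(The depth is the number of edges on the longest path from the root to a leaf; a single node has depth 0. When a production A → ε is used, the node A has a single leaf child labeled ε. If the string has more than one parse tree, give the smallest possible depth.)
The string is 4 nested pairs. The shallowest parse tree applies S → ( S ) 4 times (one node per nested pair, each a child of the previous) and then S → ε in the middle.
S nodes at depths 0..4, ε leaf at depth 5; parentheses leaves are at depths 1..4.
(Using S → S S with an S → ε child anywhere only adds levels, so it cannot give a shallower tree.)
Depth = 5.

Final answer: 5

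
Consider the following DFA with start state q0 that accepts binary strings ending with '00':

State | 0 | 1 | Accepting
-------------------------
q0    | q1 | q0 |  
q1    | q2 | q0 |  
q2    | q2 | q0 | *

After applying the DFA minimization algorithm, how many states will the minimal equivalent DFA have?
All 3 states are reachable from q0, so none can be removed as unreachable.
Table-filling: first mark every (accepting, non-accepting) pair as distinguishable (accepting: {q2}; non-accepting: {q0, q1}).
Round 1: (q0, q1) on '0' go to q1 and q2, already distinguishable → mark.
Every pair of states is distinguishable, so the DFA is already minimal.
Equivalence classes: {q0}, {q1}, {q2} → 3 states.

Final answer: 3 states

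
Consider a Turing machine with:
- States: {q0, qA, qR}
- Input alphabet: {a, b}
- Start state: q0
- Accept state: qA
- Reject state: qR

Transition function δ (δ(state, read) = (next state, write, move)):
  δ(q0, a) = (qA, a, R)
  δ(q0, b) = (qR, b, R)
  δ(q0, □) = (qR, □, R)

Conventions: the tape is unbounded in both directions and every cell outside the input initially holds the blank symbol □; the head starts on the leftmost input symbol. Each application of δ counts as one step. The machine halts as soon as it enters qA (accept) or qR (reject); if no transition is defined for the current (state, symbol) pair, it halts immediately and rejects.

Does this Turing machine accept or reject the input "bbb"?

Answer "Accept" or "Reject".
Step 0: [q0]bbb (head at position 0)
Step 1: δ(q0, b) = (qR, b, R)  ⊢  b[qR]bb (head at position 1)
The machine is in qR, so it halts and rejects.

Final answer: Reject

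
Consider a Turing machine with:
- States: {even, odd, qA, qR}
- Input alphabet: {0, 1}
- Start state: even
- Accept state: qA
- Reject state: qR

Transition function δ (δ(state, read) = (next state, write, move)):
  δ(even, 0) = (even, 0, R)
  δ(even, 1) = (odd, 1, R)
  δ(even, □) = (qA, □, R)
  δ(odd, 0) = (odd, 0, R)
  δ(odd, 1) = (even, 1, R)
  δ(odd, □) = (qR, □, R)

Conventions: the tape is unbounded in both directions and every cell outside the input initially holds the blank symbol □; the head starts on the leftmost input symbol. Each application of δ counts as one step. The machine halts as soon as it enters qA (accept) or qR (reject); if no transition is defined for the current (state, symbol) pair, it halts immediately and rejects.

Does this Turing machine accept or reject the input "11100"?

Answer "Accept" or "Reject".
Step 0: [even]11100 (head at position 0)
Step 1: δ(even, 1) = (odd, 1, R)  ⊢  1[odd]1100 (head at position 1)
Step 2: δ(odd, 1) = (even, 1, R)  ⊢  11[even]100 (head at position 2)
Step 3: δ(even, 1) = (odd, 1, R)  ⊢  111[odd]00 (head at position 3)
Step 4: δ(odd, 0) = (odd, 0, R)  ⊢  1110[odd]0 (head at position 4)
Step 5: δ(odd, 0) = (odd, 0, R)  ⊢  11100[odd]□ (head at position 5)
Step 6: δ(odd, □) = (qR, □, R)  ⊢  11100□[qR]□ (head at position 6)
The machine is in qR, so it halts and rejects.

Final answer: Reject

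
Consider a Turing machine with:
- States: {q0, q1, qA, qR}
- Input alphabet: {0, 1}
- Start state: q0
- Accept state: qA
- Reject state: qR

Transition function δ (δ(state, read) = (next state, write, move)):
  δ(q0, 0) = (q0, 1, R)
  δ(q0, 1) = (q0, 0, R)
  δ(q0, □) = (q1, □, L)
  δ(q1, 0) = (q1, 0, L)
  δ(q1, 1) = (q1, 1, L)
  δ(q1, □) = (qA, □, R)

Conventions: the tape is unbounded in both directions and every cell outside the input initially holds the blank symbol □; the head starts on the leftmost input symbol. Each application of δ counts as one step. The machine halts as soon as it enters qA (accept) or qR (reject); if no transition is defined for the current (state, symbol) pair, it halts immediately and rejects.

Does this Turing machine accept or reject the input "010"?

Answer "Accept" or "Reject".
Step 0: [q0]010 (head at position 0)
Step 1: δ(q0, 0) = (q0, 1, R)  ⊢  1[q0]10 (head at position 1)
Step 2: δ(q0, 1) = (q0, 0, R)  ⊢  10[q0]0 (head at position 2)
Step 3: δ(q0, 0) = (q0, 1, R)  ⊢  101[q0]□ (head at position 3)
Step 4: δ(q0, □) = (q1, □, L)  ⊢  10[q1]1□ (head at position 2)
Step 5: δ(q1, 1) = (q1, 1, L)  ⊢  1[q1]01□ (head at position 1)
Step 6: δ(q1, 0) = (q1, 0, L)  ⊢  [q1]101□ (head at position 0)
Step 7: δ(q1, 1) = (q1, 1, L)  ⊢  [q1]□101□ (head at position -1)
Step 8: δ(q1, □) = (qA, □, R)  ⊢  □[qA]101□ (head at position 0)
The machine is in qA, so it halts and accepts.

Final answer: Accept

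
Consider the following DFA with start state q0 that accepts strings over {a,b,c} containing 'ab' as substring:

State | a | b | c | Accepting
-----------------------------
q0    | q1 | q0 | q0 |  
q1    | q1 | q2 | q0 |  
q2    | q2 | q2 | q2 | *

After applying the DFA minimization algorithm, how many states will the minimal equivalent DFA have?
All 3 states are reachable from q0, so none can be removed as unreachable.
Table-filling: first mark every (accepting, non-accepting) pair as distinguishable (accepting: {q2}; non-accepting: {q0, q1}).
Round 1: (q0, q1) on 'b' go to q0 and q2, already distinguishable → mark.
Every pair of states is distinguishable, so the DFA is already minimal.
Equivalence classes: {q0}, {q1}, {q2} → 3 states.

Final answer: 3 states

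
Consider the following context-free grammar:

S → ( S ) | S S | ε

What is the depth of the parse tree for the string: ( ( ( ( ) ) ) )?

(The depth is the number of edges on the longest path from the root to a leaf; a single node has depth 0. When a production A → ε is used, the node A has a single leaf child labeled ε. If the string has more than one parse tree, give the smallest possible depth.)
The string is 4 nested pairs. The shallowest parse tree applies S → ( S ) 4 times (one node per nested pair, each a child of the previous) and then S → ε in the middle.
S nodes at depths 0..4, ε leaf at depth 5; parentheses leaves are at depths 1..4.
(Using S → S S with an S → ε child anywhere only adds levels, so it cannot give a shallower tree.)
Depth = 5.

Final answer: 5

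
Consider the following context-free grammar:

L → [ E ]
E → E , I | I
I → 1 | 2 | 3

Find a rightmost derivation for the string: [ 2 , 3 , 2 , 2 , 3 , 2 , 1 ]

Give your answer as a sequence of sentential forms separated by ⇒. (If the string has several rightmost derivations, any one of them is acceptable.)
Start with L.
Step 1: the rightmost non-terminal is L; apply L → [ E ]:  [ E ]
Step 2: the rightmost non-terminal is E; apply E → E , I:  [ E , I ]
Step 3: the rightmost non-terminal is I; apply I → 1:  [ E , 1 ]
Step 4: the rightmost non-terminal is E; apply E → E , I:  [ E , I , 1 ]
Step 5: the rightmost non-terminal is I; apply I → 2:  [ E , 2 , 1 ]
Step 6: the rightmost non-terminal is E; apply E → E , I:  [ E , I , 2 , 1 ]
Step 7: the rightmost non-terminal is I; apply I → 3:  [ E , 3 , 2 , 1 ]
Step 8: the rightmost non-terminal is E; apply E → E , I:  [ E , I , 3 , 2 , 1 ]
Step 9: the rightmost non-terminal is I; apply I → 2:  [ E , 2 , 3 , 2 , 1 ]
Step 10: the rightmost non-terminal is E; apply E → E , I:  [ E , I , 2 , 3 , 2 , 1 ]
Step 11: the rightmost non-terminal is I; apply I → 2:  [ E , 2 , 2 , 3 , 2 , 1 ]
Step 12: the rightmost non-terminal is E; apply E → E , I:  [ E , I , 2 , 2 , 3 , 2 , 1 ]
Step 13: the rightmost non-terminal is I; apply I → 3:  [ E , 3 , 2 , 2 , 3 , 2 , 1 ]
Step 14: the rightmost non-terminal is E; apply E → I:  [ I , 3 , 2 , 2 , 3 , 2 , 1 ]
Step 15: the rightmost non-terminal is I; apply I → 2:  [ 2 , 3 , 2 , 2 , 3 , 2 , 1 ]

Final answer: L ⇒ [ E ] ⇒ [ E , I ] ⇒ [ E , 1 ] ⇒ [ E , I , 1 ] ⇒ [ E , 2 , 1 ] ⇒ [ E , I , 2 , 1 ] ⇒ [ E , 3 , 2 , 1 ] ⇒ [ E , I , 3 , 2 , 1 ] ⇒ [ E , 2 , 3 , 2 , 1 ] ⇒ [ E , I , 2 , 3 , 2 , 1 ] ⇒ [ E , 2 , 2 , 3 , 2 , 1 ] ⇒ [ E , I , 2 , 2 , 3 , 2 , 1 ] ⇒ [ E , 3 , 2 , 2 , 3 , 2 , 1 ] ⇒ [ I , 3 , 2 , 2 , 3 , 2 , 1 ] ⇒ [ 2 , 3 , 2 , 2 , 3 , 2 , 1 ]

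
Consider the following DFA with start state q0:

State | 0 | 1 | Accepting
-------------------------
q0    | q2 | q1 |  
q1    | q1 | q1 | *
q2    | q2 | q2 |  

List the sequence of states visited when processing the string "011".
q0 → q2 → q2 → q2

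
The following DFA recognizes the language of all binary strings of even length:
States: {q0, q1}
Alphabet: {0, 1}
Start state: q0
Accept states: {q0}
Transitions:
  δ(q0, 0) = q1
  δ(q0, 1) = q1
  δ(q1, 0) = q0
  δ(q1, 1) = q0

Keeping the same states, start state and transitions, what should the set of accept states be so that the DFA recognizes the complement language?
The DFA is complete (every state has a transition on every symbol), so the complement
is recognized by the same DFA with accepting and non-accepting states swapped.
Original accept states: {q0}
Complement accept states = All states - Original accept states
= {q0, q1} - {q0}
= {q1}
Complement language: strings of ODD length

Final answer: {q1}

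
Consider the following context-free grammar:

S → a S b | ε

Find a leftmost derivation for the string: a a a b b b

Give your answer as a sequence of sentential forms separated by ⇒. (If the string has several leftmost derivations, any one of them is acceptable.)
Start with S.
Step 1: the leftmost non-terminal is S; apply S → a S b:  a S b
Step 2: the leftmost non-terminal is S; apply S → a S b:  a a S b b
Step 3: the leftmost non-terminal is S; apply S → a S b:  a a a S b b b
Step 4: the leftmost non-terminal is S; apply S → ε:  a a a b b b

Final answer: S ⇒ a S b ⇒ a a S b b ⇒ a a a S b b b ⇒ a a a b b b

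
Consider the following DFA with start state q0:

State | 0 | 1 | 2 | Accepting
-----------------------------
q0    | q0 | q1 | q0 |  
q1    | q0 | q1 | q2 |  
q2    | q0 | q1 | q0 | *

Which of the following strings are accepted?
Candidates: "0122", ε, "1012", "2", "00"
"0122": q0 → q0 → q1 → q2 → q0; q0 is not accepting → rejected
ε: q0; q0 is not accepting → rejected
"1012": q0 → q1 → q0 → q1 → q2; q2 is accepting → accepted
"2": q0 → q0; q0 is not accepting → rejected
"00": q0 → q0 → q0; q0 is not accepting → rejected

Final answer: "1012"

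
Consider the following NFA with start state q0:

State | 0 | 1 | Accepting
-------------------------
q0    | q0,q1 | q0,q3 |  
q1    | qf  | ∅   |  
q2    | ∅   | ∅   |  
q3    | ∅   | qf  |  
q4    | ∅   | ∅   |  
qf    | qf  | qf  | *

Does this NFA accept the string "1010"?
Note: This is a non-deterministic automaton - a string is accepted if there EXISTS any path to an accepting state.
Track the set of states the NFA could be in: start {q0}
Read '1': {q0} → {q0, q3}
Read '0': {q0, q3} → {q0, q1}
Read '1': {q0, q1} → {q0, q3}
Read '0': {q0, q3} → {q0, q1}
Final set {q0, q1} contains no accepting state → rejected.

Final answer: No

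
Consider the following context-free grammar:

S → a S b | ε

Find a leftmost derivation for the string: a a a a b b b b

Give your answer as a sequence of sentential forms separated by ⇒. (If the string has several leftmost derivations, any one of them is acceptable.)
Start with S.
Step 1: the leftmost non-terminal is S; apply S → a S b:  a S b
Step 2: the leftmost non-terminal is S; apply S → a S b:  a a S b b
Step 3: the leftmost non-terminal is S; apply S → a S b:  a a a S b b b
Step 4: the leftmost non-terminal is S; apply S → a S b:  a a a a S b b b b
Step 5: the leftmost non-terminal is S; apply S → ε:  a a a a b b b b

Final answer: S ⇒ a S b ⇒ a a S b b ⇒ a a a S b b b ⇒ a a a a S b b b b ⇒ a a a a b b b b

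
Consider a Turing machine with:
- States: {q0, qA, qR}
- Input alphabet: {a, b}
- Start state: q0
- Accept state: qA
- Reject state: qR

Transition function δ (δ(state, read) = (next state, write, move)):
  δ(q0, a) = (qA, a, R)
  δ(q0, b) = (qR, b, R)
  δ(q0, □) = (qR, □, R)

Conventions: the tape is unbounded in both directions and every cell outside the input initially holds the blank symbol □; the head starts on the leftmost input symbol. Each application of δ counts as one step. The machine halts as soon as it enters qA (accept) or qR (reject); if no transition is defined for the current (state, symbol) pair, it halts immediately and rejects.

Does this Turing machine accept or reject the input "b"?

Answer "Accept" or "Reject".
Step 0: [q0]b (head at position 0)
Step 1: δ(q0, b) = (qR, b, R)  ⊢  b[qR]□ (head at position 1)
The machine is in qR, so it halts and rejects.

Final answer: Reject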